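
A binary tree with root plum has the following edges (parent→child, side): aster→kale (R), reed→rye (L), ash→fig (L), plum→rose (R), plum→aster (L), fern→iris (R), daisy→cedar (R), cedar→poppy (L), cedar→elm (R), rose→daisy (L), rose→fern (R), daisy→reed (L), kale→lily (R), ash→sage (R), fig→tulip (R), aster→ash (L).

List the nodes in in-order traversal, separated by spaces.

fig tulip ash sage aster kale lily plum rye reed daisy poppy cedar elm rose fern iris

In-order visits the left subtree, then the node, then the right subtree.
At plum: go left to aster.
  At aster: go left to ash.
    At ash: go left to fig.
      At fig: no left child.
      Visit fig.
      At fig: go right to tulip.
        tulip is a leaf — visit tulip.
    Visit ash.
    At ash: go right to sage.
      sage is a leaf — visit sage.
  Visit aster.
  At aster: go right to kale.
    At kale: no left child.
    Visit kale.
    At kale: go right to lily.
      lily is a leaf — visit lily.
Visit plum.
At plum: go right to rose.
  At rose: go left to daisy.
    At daisy: go left to reed.
      At reed: go left to rye.
        rye is a leaf — visit rye.
      Visit reed.
      At reed: no right child.
    Visit daisy.
    At daisy: go right to cedar.
      At cedar: go left to poppy.
        poppy is a leaf — visit poppy.
      Visit cedar.
      At cedar: go right to elm.
        elm is a leaf — visit elm.
  Visit rose.
  At rose: go right to fern.
    At fern: no left child.
    Visit fern.
    At fern: go right to iris.
      iris is a leaf — visit iris.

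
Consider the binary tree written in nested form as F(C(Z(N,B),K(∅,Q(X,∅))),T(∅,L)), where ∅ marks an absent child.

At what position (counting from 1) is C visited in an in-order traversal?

4

In-order visits the left subtree, then the node, then the right subtree.
At F: go left to C.
  At C: go left to Z.
    At Z: go left to N.
      N is a leaf — visit N.
    Visit Z.
    At Z: go right to B.
      B is a leaf — visit B.
  Visit C.
  At C: go right to K.
    At K: no left child.
    Visit K.
    At K: go right to Q.
      At Q: go left to X.
        X is a leaf — visit X.
      Visit Q.
      At Q: no right child.
Visit F.
At F: go right to T.
  At T: no left child.
  Visit T.
  At T: go right to L.
    L is a leaf — visit L.
Full in-order sequence: N, Z, B, C, K, X, Q, F, T, L.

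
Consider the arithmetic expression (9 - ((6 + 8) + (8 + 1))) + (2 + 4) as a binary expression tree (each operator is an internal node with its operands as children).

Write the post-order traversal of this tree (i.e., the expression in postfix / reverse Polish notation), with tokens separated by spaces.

Post-order on an expression tree gives postfix notation: for each operator, emit left operand, right operand, then the operator.

9 6 8 + 8 1 + + - 2 4 + +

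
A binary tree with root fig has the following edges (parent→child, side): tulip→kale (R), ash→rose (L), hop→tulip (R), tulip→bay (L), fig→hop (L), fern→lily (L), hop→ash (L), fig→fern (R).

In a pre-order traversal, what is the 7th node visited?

Pre-order visits the node, then its left subtree, then its right subtree.
Visit fig.
At fig: go left to hop.
  Visit hop.
  At hop: go left to ash.
    Visit ash.
    At ash: go left to rose.
      rose is a leaf — visit rose.
    At ash: no right child.
  At hop: go right to tulip.
    Visit tulip.
    At tulip: go left to bay.
      bay is a leaf — visit bay.
    At tulip: go right to kale.
      kale is a leaf — visit kale.
At fig: go right to fern.
  Visit fern.
  At fern: go left to lily.
    lily is a leaf — visit lily.
  At fern: no right child.
Full pre-order sequence: fig, hop, ash, rose, tulip, bay, kale, fern, lily.

kale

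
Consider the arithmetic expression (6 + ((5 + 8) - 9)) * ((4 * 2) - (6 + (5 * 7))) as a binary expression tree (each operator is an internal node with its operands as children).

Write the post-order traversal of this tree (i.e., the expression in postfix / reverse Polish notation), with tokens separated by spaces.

6 5 8 + 9 - + 4 2 * 6 5 7 * + - *

Post-order on an expression tree gives postfix notation: for each operator, emit left operand, right operand, then the operator.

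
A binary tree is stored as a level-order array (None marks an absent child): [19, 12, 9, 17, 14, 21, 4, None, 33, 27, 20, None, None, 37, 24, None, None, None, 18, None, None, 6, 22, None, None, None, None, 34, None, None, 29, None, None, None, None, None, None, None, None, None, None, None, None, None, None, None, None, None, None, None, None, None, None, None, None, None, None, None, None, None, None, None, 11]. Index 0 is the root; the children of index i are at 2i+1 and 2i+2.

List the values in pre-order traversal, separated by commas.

19, 12, 17, 33, 18, 14, 27, 20, 6, 22, 9, 21, 4, 37, 34, 24, 29, 11

Pre-order visits the node, then its left subtree, then its right subtree.
Visit 19.
At 19: go left to 12.
  Visit 12.
  At 12: go left to 17.
    Visit 17.
    At 17: no left child.
    At 17: go right to 33.
      Visit 33.
      At 33: no left child.
      At 33: go right to 18.
        18 is a leaf — visit 18.
  At 12: go right to 14.
    Visit 14.
    At 14: go left to 27.
      27 is a leaf — visit 27.
    At 14: go right to 20.
      Visit 20.
      At 20: go left to 6.
        6 is a leaf — visit 6.
      At 20: go right to 22.
        22 is a leaf — visit 22.
At 19: go right to 9.
  Visit 9.
  At 9: go left to 21.
    21 is a leaf — visit 21.
  At 9: go right to 4.
    Visit 4.
    At 4: go left to 37.
      Visit 37.
      At 37: go left to 34.
        34 is a leaf — visit 34.
      At 37: no right child.
    At 4: go right to 24.
      Visit 24.
      At 24: no left child.
      At 24: go right to 29.
        Visit 29.
        At 29: no left child.
        At 29: go right to 11.
          11 is a leaf — visit 11.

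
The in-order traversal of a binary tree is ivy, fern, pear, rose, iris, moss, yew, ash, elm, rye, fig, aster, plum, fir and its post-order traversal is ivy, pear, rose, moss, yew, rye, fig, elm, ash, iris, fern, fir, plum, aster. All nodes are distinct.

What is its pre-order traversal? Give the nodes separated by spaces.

The last element of post-order is the root; it splits in-order into left and right subtrees.
Root aster: left subtree has 11 nodes {ivy, fern, pear, rose, iris, moss, yew, ash, elm, rye, fig}, right has 2 {plum, fir}.
  Root fern: left subtree has 1 node {ivy}, right has 9 {pear, rose, iris, moss, yew, ash, elm, rye, fig}.
    Root iris: left subtree has 2 nodes {pear, rose}, right has 6 {moss, yew, ash, elm, rye, fig}.
      Root rose: left subtree has 1 node {pear}, right has 0 { }.
      Root ash: left subtree has 2 nodes {moss, yew}, right has 3 {elm, rye, fig}.
        Root yew: left subtree has 1 node {moss}, right has 0 { }.
        Root elm: left subtree has 0 nodes { }, right has 2 {rye, fig}.
          Root fig: left subtree has 1 node {rye}, right has 0 { }.
  Root plum: left subtree has 0 nodes { }, right has 1 {fir}.

aster fern ivy iris rose pear ash yew moss elm fig rye plum fir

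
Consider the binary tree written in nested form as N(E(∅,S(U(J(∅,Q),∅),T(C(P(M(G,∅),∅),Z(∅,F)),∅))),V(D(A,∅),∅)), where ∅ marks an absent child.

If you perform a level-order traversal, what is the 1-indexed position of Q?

11

Level-order visits nodes level by level from the root, left to right within each level.
Level 0: N
Level 1: E, V
Level 2: S, D
Level 3: U, T, A
Level 4: J, C
Level 5: Q, P, Z
Level 6: M, F
Level 7: G
Full level-order sequence: N, E, V, S, D, U, T, A, J, C, Q, P, Z, M, F, G.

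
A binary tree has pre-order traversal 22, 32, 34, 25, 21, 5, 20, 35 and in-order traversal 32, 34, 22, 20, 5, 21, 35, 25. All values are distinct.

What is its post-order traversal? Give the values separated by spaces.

34 32 20 5 35 21 25 22

The first element of pre-order is the root; it splits in-order into left and right subtrees.
Root 22: left subtree has 2 nodes {32, 34}, right has 5 {20, 5, 21, 35, 25}.
  Root 32: left subtree has 0 nodes { }, right has 1 {34}.
  Root 25: left subtree has 4 nodes {20, 5, 21, 35}, right has 0 { }.
    Root 21: left subtree has 2 nodes {20, 5}, right has 1 {35}.
      Root 5: left subtree has 1 node {20}, right has 0 { }.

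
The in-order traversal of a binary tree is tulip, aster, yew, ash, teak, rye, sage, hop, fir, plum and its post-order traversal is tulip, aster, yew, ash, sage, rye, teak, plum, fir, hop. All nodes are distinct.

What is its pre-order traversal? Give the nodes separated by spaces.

The last element of post-order is the root; it splits in-order into left and right subtrees.
Root hop: left subtree has 7 nodes {tulip, aster, yew, ash, teak, rye, sage}, right has 2 {fir, plum}.
  Root teak: left subtree has 4 nodes {tulip, aster, yew, ash}, right has 2 {rye, sage}.
    Root ash: left subtree has 3 nodes {tulip, aster, yew}, right has 0 { }.
      Root yew: left subtree has 2 nodes {tulip, aster}, right has 0 { }.
        Root aster: left subtree has 1 node {tulip}, right has 0 { }.
    Root rye: left subtree has 0 nodes { }, right has 1 {sage}.
  Root fir: left subtree has 0 nodes { }, right has 1 {plum}.

hop teak ash yew aster tulip rye sage fir plum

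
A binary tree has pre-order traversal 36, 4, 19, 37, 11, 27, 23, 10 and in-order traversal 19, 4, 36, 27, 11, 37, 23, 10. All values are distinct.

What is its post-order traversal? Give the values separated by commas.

The first element of pre-order is the root; it splits in-order into left and right subtrees.
Root 36: left subtree has 2 nodes {19, 4}, right has 5 {27, 11, 37, 23, 10}.
  Root 4: left subtree has 1 node {19}, right has 0 { }.
  Root 37: left subtree has 2 nodes {27, 11}, right has 2 {23, 10}.
    Root 11: left subtree has 1 node {27}, right has 0 { }.
    Root 23: left subtree has 0 nodes { }, right has 1 {10}.

19, 4, 27, 11, 10, 23, 37, 36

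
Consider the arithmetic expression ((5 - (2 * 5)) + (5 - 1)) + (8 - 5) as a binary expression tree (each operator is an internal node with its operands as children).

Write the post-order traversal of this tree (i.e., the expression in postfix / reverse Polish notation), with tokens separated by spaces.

Post-order on an expression tree gives postfix notation: for each operator, emit left operand, right operand, then the operator.

5 2 5 * - 5 1 - + 8 5 - +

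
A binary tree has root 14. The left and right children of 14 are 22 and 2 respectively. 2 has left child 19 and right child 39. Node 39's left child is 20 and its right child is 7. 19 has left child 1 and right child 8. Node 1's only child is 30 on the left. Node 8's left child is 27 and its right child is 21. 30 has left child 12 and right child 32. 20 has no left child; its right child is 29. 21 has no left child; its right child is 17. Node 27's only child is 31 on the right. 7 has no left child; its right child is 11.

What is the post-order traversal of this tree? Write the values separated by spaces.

22 12 32 30 1 31 27 17 21 8 19 29 20 11 7 39 2 14

Post-order visits the left subtree, then the right subtree, then the node.
At 14: go left to 22.
  22 is a leaf — visit 22.
At 14: go right to 2.
  At 2: go left to 19.
    At 19: go left to 1.
      At 1: go left to 30.
        At 30: go left to 12.
          12 is a leaf — visit 12.
        At 30: go right to 32.
          32 is a leaf — visit 32.
        Visit 30.
      At 1: no right child.
      Visit 1.
    At 19: go right to 8.
      At 8: go left to 27.
        At 27: no left child.
        At 27: go right to 31.
          31 is a leaf — visit 31.
        Visit 27.
      At 8: go right to 21.
        At 21: no left child.
        At 21: go right to 17.
          17 is a leaf — visit 17.
        Visit 21.
      Visit 8.
    Visit 19.
  At 2: go right to 39.
    At 39: go left to 20.
      At 20: no left child.
      At 20: go right to 29.
        29 is a leaf — visit 29.
      Visit 20.
    At 39: go right to 7.
      At 7: no left child.
      At 7: go right to 11.
        11 is a leaf — visit 11.
      Visit 7.
    Visit 39.
  Visit 2.
Visit 14.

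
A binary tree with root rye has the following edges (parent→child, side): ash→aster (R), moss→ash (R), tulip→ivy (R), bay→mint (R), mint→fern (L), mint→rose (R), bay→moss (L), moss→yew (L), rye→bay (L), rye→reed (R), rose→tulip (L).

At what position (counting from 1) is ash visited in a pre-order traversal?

5

Pre-order visits the node, then its left subtree, then its right subtree.
Visit rye.
At rye: go left to bay.
  Visit bay.
  At bay: go left to moss.
    Visit moss.
    At moss: go left to yew.
      yew is a leaf — visit yew.
    At moss: go right to ash.
      Visit ash.
      At ash: no left child.
      At ash: go right to aster.
        aster is a leaf — visit aster.
  At bay: go right to mint.
    Visit mint.
    At mint: go left to fern.
      fern is a leaf — visit fern.
    At mint: go right to rose.
      Visit rose.
      At rose: go left to tulip.
        Visit tulip.
        At tulip: no left child.
        At tulip: go right to ivy.
          ivy is a leaf — visit ivy.
      At rose: no right child.
At rye: go right to reed.
  reed is a leaf — visit reed.
Full pre-order sequence: rye, bay, moss, yew, ash, aster, mint, fern, rose, tulip, ivy, reed.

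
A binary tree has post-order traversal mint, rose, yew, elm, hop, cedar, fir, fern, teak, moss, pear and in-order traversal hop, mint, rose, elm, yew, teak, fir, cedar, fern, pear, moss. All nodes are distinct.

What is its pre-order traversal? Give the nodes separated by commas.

pear, teak, hop, elm, rose, mint, yew, fern, fir, cedar, moss

The last element of post-order is the root; it splits in-order into left and right subtrees.
Root pear: left subtree has 9 nodes {hop, mint, rose, elm, yew, teak, fir, cedar, fern}, right has 1 {moss}.
  Root teak: left subtree has 5 nodes {hop, mint, rose, elm, yew}, right has 3 {fir, cedar, fern}.
    Root hop: left subtree has 0 nodes { }, right has 4 {mint, rose, elm, yew}.
      Root elm: left subtree has 2 nodes {mint, rose}, right has 1 {yew}.
        Root rose: left subtree has 1 node {mint}, right has 0 { }.
    Root fern: left subtree has 2 nodes {fir, cedar}, right has 0 { }.
      Root fir: left subtree has 0 nodes { }, right has 1 {cedar}.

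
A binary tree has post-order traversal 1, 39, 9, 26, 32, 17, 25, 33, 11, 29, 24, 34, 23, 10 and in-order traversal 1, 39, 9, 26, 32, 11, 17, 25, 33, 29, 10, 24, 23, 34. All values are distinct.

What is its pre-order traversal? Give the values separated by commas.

10, 29, 11, 32, 26, 9, 39, 1, 33, 25, 17, 23, 24, 34

The last element of post-order is the root; it splits in-order into left and right subtrees.
Root 10: left subtree has 10 nodes {1, 39, 9, 26, 32, 11, 17, 25, 33, 29}, right has 3 {24, 23, 34}.
  Root 29: left subtree has 9 nodes {1, 39, 9, 26, 32, 11, 17, 25, 33}, right has 0 { }.
    Root 11: left subtree has 5 nodes {1, 39, 9, 26, 32}, right has 3 {17, 25, 33}.
      Root 32: left subtree has 4 nodes {1, 39, 9, 26}, right has 0 { }.
        Root 26: left subtree has 3 nodes {1, 39, 9}, right has 0 { }.
          Root 9: left subtree has 2 nodes {1, 39}, right has 0 { }.
            Root 39: left subtree has 1 node {1}, right has 0 { }.
      Root 33: left subtree has 2 nodes {17, 25}, right has 0 { }.
        Root 25: left subtree has 1 node {17}, right has 0 { }.
  Root 23: left subtree has 1 node {24}, right has 1 {34}.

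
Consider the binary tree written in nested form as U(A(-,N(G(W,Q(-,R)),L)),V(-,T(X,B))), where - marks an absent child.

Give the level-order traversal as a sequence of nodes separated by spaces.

U A V N T G L X B W Q R

Level-order visits nodes level by level from the root, left to right within each level.
Level 0: U
Level 1: A, V
Level 2: N, T
Level 3: G, L, X, B
Level 4: W, Q
Level 5: R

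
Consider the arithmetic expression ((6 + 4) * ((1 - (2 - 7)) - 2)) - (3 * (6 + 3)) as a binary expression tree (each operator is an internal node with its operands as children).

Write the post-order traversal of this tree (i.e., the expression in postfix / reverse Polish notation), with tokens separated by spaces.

6 4 + 1 2 7 - - 2 - * 3 6 3 + * -

Post-order on an expression tree gives postfix notation: for each operator, emit left operand, right operand, then the operator.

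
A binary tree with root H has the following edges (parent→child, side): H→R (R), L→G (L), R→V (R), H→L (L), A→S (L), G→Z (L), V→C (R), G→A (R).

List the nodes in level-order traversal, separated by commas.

Level-order visits nodes level by level from the root, left to right within each level.
Level 0: H
Level 1: L, R
Level 2: G, V
Level 3: Z, A, C
Level 4: S

H, L, R, G, V, Z, A, C, S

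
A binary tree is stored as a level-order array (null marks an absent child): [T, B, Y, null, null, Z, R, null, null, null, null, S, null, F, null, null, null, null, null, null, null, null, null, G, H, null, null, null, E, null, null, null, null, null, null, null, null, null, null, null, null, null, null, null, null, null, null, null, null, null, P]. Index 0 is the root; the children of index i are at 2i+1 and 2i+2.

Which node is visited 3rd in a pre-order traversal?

Pre-order visits the node, then its left subtree, then its right subtree.
Visit T.
At T: go left to B.
  B is a leaf — visit B.
At T: go right to Y.
  Visit Y.
  At Y: go left to Z.
    Visit Z.
    At Z: go left to S.
      Visit S.
      At S: go left to G.
        G is a leaf — visit G.
      At S: go right to H.
        Visit H.
        At H: no left child.
        At H: go right to P.
          P is a leaf — visit P.
    At Z: no right child.
  At Y: go right to R.
    Visit R.
    At R: go left to F.
      Visit F.
      At F: no left child.
      At F: go right to E.
        E is a leaf — visit E.
    At R: no right child.
Full pre-order sequence: T, B, Y, Z, S, G, H, P, R, F, E.

Y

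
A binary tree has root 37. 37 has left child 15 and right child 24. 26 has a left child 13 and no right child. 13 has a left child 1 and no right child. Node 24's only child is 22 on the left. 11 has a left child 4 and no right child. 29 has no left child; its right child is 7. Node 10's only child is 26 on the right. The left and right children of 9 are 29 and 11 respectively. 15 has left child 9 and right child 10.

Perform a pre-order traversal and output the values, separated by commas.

37, 15, 9, 29, 7, 11, 4, 10, 26, 13, 1, 24, 22

Pre-order visits the node, then its left subtree, then its right subtree.
Visit 37.
At 37: go left to 15.
  Visit 15.
  At 15: go left to 9.
    Visit 9.
    At 9: go left to 29.
      Visit 29.
      At 29: no left child.
      At 29: go right to 7.
        7 is a leaf — visit 7.
    At 9: go right to 11.
      Visit 11.
      At 11: go left to 4.
        4 is a leaf — visit 4.
      At 11: no right child.
  At 15: go right to 10.
    Visit 10.
    At 10: no left child.
    At 10: go right to 26.
      Visit 26.
      At 26: go left to 13.
        Visit 13.
        At 13: go left to 1.
          1 is a leaf — visit 1.
        At 13: no right child.
      At 26: no right child.
At 37: go right to 24.
  Visit 24.
  At 24: go left to 22.
    22 is a leaf — visit 22.
  At 24: no right child.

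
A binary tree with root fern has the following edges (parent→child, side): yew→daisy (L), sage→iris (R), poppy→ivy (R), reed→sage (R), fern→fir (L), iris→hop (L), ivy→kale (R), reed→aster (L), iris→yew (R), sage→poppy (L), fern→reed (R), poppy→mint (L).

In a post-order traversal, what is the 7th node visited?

Post-order visits the left subtree, then the right subtree, then the node.
At fern: go left to fir.
  fir is a leaf — visit fir.
At fern: go right to reed.
  At reed: go left to aster.
    aster is a leaf — visit aster.
  At reed: go right to sage.
    At sage: go left to poppy.
      At poppy: go left to mint.
        mint is a leaf — visit mint.
      At poppy: go right to ivy.
        At ivy: no left child.
        At ivy: go right to kale.
          kale is a leaf — visit kale.
        Visit ivy.
      Visit poppy.
    At sage: go right to iris.
      At iris: go left to hop.
        hop is a leaf — visit hop.
      At iris: go right to yew.
        At yew: go left to daisy.
          daisy is a leaf — visit daisy.
        At yew: no right child.
        Visit yew.
      Visit iris.
    Visit sage.
  Visit reed.
Visit fern.
Full post-order sequence: fir, aster, mint, kale, ivy, poppy, hop, daisy, yew, iris, sage, reed, fern.

hop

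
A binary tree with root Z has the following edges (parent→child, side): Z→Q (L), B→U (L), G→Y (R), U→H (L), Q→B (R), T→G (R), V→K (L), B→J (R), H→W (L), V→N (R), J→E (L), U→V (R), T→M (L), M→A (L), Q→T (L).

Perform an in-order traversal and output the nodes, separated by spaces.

In-order visits the left subtree, then the node, then the right subtree.
At Z: go left to Q.
  At Q: go left to T.
    At T: go left to M.
      At M: go left to A.
        A is a leaf — visit A.
      Visit M.
      At M: no right child.
    Visit T.
    At T: go right to G.
      At G: no left child.
      Visit G.
      At G: go right to Y.
        Y is a leaf — visit Y.
  Visit Q.
  At Q: go right to B.
    At B: go left to U.
      At U: go left to H.
        At H: go left to W.
          W is a leaf — visit W.
        Visit H.
        At H: no right child.
      Visit U.
      At U: go right to V.
        At V: go left to K.
          K is a leaf — visit K.
        Visit V.
        At V: go right to N.
          N is a leaf — visit N.
    Visit B.
    At B: go right to J.
      At J: go left to E.
        E is a leaf — visit E.
      Visit J.
      At J: no right child.
Visit Z.
At Z: no right child.

A M T G Y Q W H U K V N B E J Z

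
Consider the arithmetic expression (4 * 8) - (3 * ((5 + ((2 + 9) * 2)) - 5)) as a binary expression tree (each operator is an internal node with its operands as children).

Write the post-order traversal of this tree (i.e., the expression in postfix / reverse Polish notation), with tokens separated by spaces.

4 8 * 3 5 2 9 + 2 * + 5 - * -

Post-order on an expression tree gives postfix notation: for each operator, emit left operand, right operand, then the operator.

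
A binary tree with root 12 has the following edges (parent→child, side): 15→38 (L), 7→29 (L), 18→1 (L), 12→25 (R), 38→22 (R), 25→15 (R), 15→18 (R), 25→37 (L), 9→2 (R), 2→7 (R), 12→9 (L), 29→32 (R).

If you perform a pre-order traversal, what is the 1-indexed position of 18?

Pre-order visits the node, then its left subtree, then its right subtree.
Visit 12.
At 12: go left to 9.
  Visit 9.
  At 9: no left child.
  At 9: go right to 2.
    Visit 2.
    At 2: no left child.
    At 2: go right to 7.
      Visit 7.
      At 7: go left to 29.
        Visit 29.
        At 29: no left child.
        At 29: go right to 32.
          32 is a leaf — visit 32.
      At 7: no right child.
At 12: go right to 25.
  Visit 25.
  At 25: go left to 37.
    37 is a leaf — visit 37.
  At 25: go right to 15.
    Visit 15.
    At 15: go left to 38.
      Visit 38.
      At 38: no left child.
      At 38: go right to 22.
        22 is a leaf — visit 22.
    At 15: go right to 18.
      Visit 18.
      At 18: go left to 1.
        1 is a leaf — visit 1.
      At 18: no right child.
Full pre-order sequence: 12, 9, 2, 7, 29, 32, 25, 37, 15, 38, 22, 18, 1.

12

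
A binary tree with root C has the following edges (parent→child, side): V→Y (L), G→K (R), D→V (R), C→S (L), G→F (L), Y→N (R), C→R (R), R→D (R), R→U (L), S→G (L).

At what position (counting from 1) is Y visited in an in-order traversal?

In-order visits the left subtree, then the node, then the right subtree.
At C: go left to S.
  At S: go left to G.
    At G: go left to F.
      F is a leaf — visit F.
    Visit G.
    At G: go right to K.
      K is a leaf — visit K.
  Visit S.
  At S: no right child.
Visit C.
At C: go right to R.
  At R: go left to U.
    U is a leaf — visit U.
  Visit R.
  At R: go right to D.
    At D: no left child.
    Visit D.
    At D: go right to V.
      At V: go left to Y.
        At Y: no left child.
        Visit Y.
        At Y: go right to N.
          N is a leaf — visit N.
      Visit V.
      At V: no right child.
Full in-order sequence: F, G, K, S, C, U, R, D, Y, N, V.

9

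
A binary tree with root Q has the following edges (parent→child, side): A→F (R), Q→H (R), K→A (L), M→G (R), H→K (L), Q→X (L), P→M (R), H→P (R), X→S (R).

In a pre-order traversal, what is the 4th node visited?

H

Pre-order visits the node, then its left subtree, then its right subtree.
Visit Q.
At Q: go left to X.
  Visit X.
  At X: no left child.
  At X: go right to S.
    S is a leaf — visit S.
At Q: go right to H.
  Visit H.
  At H: go left to K.
    Visit K.
    At K: go left to A.
      Visit A.
      At A: no left child.
      At A: go right to F.
        F is a leaf — visit F.
    At K: no right child.
  At H: go right to P.
    Visit P.
    At P: no left child.
    At P: go right to M.
      Visit M.
      At M: no left child.
      At M: go right to G.
        G is a leaf — visit G.
Full pre-order sequence: Q, X, S, H, K, A, F, P, M, G.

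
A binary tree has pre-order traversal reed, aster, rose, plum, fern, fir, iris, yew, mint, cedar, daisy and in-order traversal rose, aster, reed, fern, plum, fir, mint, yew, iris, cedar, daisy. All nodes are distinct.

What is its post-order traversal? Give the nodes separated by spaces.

The first element of pre-order is the root; it splits in-order into left and right subtrees.
Root reed: left subtree has 2 nodes {rose, aster}, right has 8 {fern, plum, fir, mint, yew, iris, cedar, daisy}.
  Root aster: left subtree has 1 node {rose}, right has 0 { }.
  Root plum: left subtree has 1 node {fern}, right has 6 {fir, mint, yew, iris, cedar, daisy}.
    Root fir: left subtree has 0 nodes { }, right has 5 {mint, yew, iris, cedar, daisy}.
      Root iris: left subtree has 2 nodes {mint, yew}, right has 2 {cedar, daisy}.
        Root yew: left subtree has 1 node {mint}, right has 0 { }.
        Root cedar: left subtree has 0 nodes { }, right has 1 {daisy}.

rose aster fern mint yew daisy cedar iris fir plum reed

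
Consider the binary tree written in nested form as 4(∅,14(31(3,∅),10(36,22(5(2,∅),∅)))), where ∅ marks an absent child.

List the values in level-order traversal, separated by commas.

4, 14, 31, 10, 3, 36, 22, 5, 2

Level-order visits nodes level by level from the root, left to right within each level.
Level 0: 4
Level 1: 14
Level 2: 31, 10
Level 3: 3, 36, 22
Level 4: 5
Level 5: 2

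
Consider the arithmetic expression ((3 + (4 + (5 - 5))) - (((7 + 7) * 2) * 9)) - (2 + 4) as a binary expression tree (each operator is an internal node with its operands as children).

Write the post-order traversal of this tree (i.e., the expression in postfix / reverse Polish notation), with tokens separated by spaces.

3 4 5 5 - + + 7 7 + 2 * 9 * - 2 4 + -

Post-order on an expression tree gives postfix notation: for each operator, emit left operand, right operand, then the operator.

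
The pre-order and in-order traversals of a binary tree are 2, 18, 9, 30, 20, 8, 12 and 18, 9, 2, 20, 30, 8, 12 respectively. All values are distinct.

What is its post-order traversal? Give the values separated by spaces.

9 18 20 12 8 30 2

The first element of pre-order is the root; it splits in-order into left and right subtrees.
Root 2: left subtree has 2 nodes {18, 9}, right has 4 {20, 30, 8, 12}.
  Root 18: left subtree has 0 nodes { }, right has 1 {9}.
  Root 30: left subtree has 1 node {20}, right has 2 {8, 12}.
    Root 8: left subtree has 0 nodes { }, right has 1 {12}.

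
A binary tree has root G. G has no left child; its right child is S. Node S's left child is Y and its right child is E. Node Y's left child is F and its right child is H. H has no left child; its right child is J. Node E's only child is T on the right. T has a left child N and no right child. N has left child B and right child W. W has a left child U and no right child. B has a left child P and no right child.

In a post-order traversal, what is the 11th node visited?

Post-order visits the left subtree, then the right subtree, then the node.
At G: no left child.
At G: go right to S.
  At S: go left to Y.
    At Y: go left to F.
      F is a leaf — visit F.
    At Y: go right to H.
      At H: no left child.
      At H: go right to J.
        J is a leaf — visit J.
      Visit H.
    Visit Y.
  At S: go right to E.
    At E: no left child.
    At E: go right to T.
      At T: go left to N.
        At N: go left to B.
          At B: go left to P.
            P is a leaf — visit P.
          At B: no right child.
          Visit B.
        At N: go right to W.
          At W: go left to U.
            U is a leaf — visit U.
          At W: no right child.
          Visit W.
        Visit N.
      At T: no right child.
      Visit T.
    Visit E.
  Visit S.
Visit G.
Full post-order sequence: F, J, H, Y, P, B, U, W, N, T, E, S, G.

E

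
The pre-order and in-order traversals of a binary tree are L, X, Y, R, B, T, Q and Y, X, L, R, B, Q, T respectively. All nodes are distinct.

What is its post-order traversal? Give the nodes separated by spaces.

The first element of pre-order is the root; it splits in-order into left and right subtrees.
Root L: left subtree has 2 nodes {Y, X}, right has 4 {R, B, Q, T}.
  Root X: left subtree has 1 node {Y}, right has 0 { }.
  Root R: left subtree has 0 nodes { }, right has 3 {B, Q, T}.
    Root B: left subtree has 0 nodes { }, right has 2 {Q, T}.
      Root T: left subtree has 1 node {Q}, right has 0 { }.

Y X Q T B R L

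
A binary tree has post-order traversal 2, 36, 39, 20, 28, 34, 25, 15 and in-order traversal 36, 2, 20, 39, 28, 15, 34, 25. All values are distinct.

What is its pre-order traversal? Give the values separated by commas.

15, 28, 20, 36, 2, 39, 25, 34

The last element of post-order is the root; it splits in-order into left and right subtrees.
Root 15: left subtree has 5 nodes {36, 2, 20, 39, 28}, right has 2 {34, 25}.
  Root 28: left subtree has 4 nodes {36, 2, 20, 39}, right has 0 { }.
    Root 20: left subtree has 2 nodes {36, 2}, right has 1 {39}.
      Root 36: left subtree has 0 nodes { }, right has 1 {2}.
  Root 25: left subtree has 1 node {34}, right has 0 { }.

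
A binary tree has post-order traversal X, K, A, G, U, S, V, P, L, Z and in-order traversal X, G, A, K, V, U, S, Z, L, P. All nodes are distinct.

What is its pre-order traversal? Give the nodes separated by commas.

The last element of post-order is the root; it splits in-order into left and right subtrees.
Root Z: left subtree has 7 nodes {X, G, A, K, V, U, S}, right has 2 {L, P}.
  Root V: left subtree has 4 nodes {X, G, A, K}, right has 2 {U, S}.
    Root G: left subtree has 1 node {X}, right has 2 {A, K}.
      Root A: left subtree has 0 nodes { }, right has 1 {K}.
    Root S: left subtree has 1 node {U}, right has 0 { }.
  Root L: left subtree has 0 nodes { }, right has 1 {P}.

Z, V, G, X, A, K, S, U, L, P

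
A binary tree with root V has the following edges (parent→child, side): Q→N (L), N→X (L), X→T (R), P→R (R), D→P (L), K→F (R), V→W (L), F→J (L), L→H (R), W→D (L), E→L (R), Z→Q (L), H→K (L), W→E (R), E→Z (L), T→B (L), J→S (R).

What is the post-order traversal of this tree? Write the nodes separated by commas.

Post-order visits the left subtree, then the right subtree, then the node.
At V: go left to W.
  At W: go left to D.
    At D: go left to P.
      At P: no left child.
      At P: go right to R.
        R is a leaf — visit R.
      Visit P.
    At D: no right child.
    Visit D.
  At W: go right to E.
    At E: go left to Z.
      At Z: go left to Q.
        At Q: go left to N.
          At N: go left to X.
            At X: no left child.
            At X: go right to T.
              At T: go left to B.
                B is a leaf — visit B.
              At T: no right child.
              Visit T.
            Visit X.
          At N: no right child.
          Visit N.
        At Q: no right child.
        Visit Q.
      At Z: no right child.
      Visit Z.
    At E: go right to L.
      At L: no left child.
      At L: go right to H.
        At H: go left to K.
          At K: no left child.
          At K: go right to F.
            At F: go left to J.
              At J: no left child.
              At J: go right to S.
                S is a leaf — visit S.
              Visit J.
            At F: no right child.
            Visit F.
          Visit K.
        At H: no right child.
        Visit H.
      Visit L.
    Visit E.
  Visit W.
At V: no right child.
Visit V.

R, P, D, B, T, X, N, Q, Z, S, J, F, K, H, L, E, W, V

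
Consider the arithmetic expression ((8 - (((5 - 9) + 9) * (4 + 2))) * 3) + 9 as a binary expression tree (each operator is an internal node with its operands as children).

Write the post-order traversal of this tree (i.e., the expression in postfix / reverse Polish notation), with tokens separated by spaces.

8 5 9 - 9 + 4 2 + * - 3 * 9 +

Post-order on an expression tree gives postfix notation: for each operator, emit left operand, right operand, then the operator.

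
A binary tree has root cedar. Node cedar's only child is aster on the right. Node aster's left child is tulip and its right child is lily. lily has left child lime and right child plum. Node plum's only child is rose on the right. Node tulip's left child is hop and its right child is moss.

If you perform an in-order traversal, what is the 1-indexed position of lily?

In-order visits the left subtree, then the node, then the right subtree.
At cedar: no left child.
Visit cedar.
At cedar: go right to aster.
  At aster: go left to tulip.
    At tulip: go left to hop.
      hop is a leaf — visit hop.
    Visit tulip.
    At tulip: go right to moss.
      moss is a leaf — visit moss.
  Visit aster.
  At aster: go right to lily.
    At lily: go left to lime.
      lime is a leaf — visit lime.
    Visit lily.
    At lily: go right to plum.
      At plum: no left child.
      Visit plum.
      At plum: go right to rose.
        rose is a leaf — visit rose.
Full in-order sequence: cedar, hop, tulip, moss, aster, lime, lily, plum, rose.

7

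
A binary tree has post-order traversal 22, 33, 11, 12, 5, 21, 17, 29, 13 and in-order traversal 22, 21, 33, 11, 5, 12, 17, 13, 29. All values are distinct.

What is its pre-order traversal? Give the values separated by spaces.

The last element of post-order is the root; it splits in-order into left and right subtrees.
Root 13: left subtree has 7 nodes {22, 21, 33, 11, 5, 12, 17}, right has 1 {29}.
  Root 17: left subtree has 6 nodes {22, 21, 33, 11, 5, 12}, right has 0 { }.
    Root 21: left subtree has 1 node {22}, right has 4 {33, 11, 5, 12}.
      Root 5: left subtree has 2 nodes {33, 11}, right has 1 {12}.
        Root 11: left subtree has 1 node {33}, right has 0 { }.

13 17 21 22 5 11 33 12 29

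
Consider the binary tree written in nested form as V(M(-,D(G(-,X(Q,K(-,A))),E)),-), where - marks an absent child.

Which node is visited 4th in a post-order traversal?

Post-order visits the left subtree, then the right subtree, then the node.
At V: go left to M.
  At M: no left child.
  At M: go right to D.
    At D: go left to G.
      At G: no left child.
      At G: go right to X.
        At X: go left to Q.
          Q is a leaf — visit Q.
        At X: go right to K.
          At K: no left child.
          At K: go right to A.
            A is a leaf — visit A.
          Visit K.
        Visit X.
      Visit G.
    At D: go right to E.
      E is a leaf — visit E.
    Visit D.
  Visit M.
At V: no right child.
Visit V.
Full post-order sequence: Q, A, K, X, G, E, D, M, V.

X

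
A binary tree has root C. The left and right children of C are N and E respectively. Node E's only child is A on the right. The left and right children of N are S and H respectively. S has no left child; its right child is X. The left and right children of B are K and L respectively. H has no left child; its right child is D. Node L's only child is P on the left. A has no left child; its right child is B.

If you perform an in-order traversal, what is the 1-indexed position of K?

9

In-order visits the left subtree, then the node, then the right subtree.
At C: go left to N.
  At N: go left to S.
    At S: no left child.
    Visit S.
    At S: go right to X.
      X is a leaf — visit X.
  Visit N.
  At N: go right to H.
    At H: no left child.
    Visit H.
    At H: go right to D.
      D is a leaf — visit D.
Visit C.
At C: go right to E.
  At E: no left child.
  Visit E.
  At E: go right to A.
    At A: no left child.
    Visit A.
    At A: go right to B.
      At B: go left to K.
        K is a leaf — visit K.
      Visit B.
      At B: go right to L.
        At L: go left to P.
          P is a leaf — visit P.
        Visit L.
        At L: no right child.
Full in-order sequence: S, X, N, H, D, C, E, A, K, B, P, L.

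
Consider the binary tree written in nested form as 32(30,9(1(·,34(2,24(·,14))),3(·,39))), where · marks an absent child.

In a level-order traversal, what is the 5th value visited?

3

Level-order visits nodes level by level from the root, left to right within each level.
Level 0: 32
Level 1: 30, 9
Level 2: 1, 3
Level 3: 34, 39
Level 4: 2, 24
Level 5: 14
Full level-order sequence: 32, 30, 9, 1, 3, 34, 39, 2, 24, 14.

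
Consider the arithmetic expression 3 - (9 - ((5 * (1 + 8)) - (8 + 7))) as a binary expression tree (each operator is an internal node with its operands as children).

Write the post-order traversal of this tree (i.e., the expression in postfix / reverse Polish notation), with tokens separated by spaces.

Post-order on an expression tree gives postfix notation: for each operator, emit left operand, right operand, then the operator.

3 9 5 1 8 + * 8 7 + - - -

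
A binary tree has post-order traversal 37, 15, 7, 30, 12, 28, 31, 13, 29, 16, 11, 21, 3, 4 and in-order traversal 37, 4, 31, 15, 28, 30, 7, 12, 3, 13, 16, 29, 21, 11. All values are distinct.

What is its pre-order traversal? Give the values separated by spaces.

4 37 3 31 28 15 12 30 7 21 16 13 29 11

The last element of post-order is the root; it splits in-order into left and right subtrees.
Root 4: left subtree has 1 node {37}, right has 12 {31, 15, 28, 30, 7, 12, 3, 13, 16, 29, 21, 11}.
  Root 3: left subtree has 6 nodes {31, 15, 28, 30, 7, 12}, right has 5 {13, 16, 29, 21, 11}.
    Root 31: left subtree has 0 nodes { }, right has 5 {15, 28, 30, 7, 12}.
      Root 28: left subtree has 1 node {15}, right has 3 {30, 7, 12}.
        Root 12: left subtree has 2 nodes {30, 7}, right has 0 { }.
          Root 30: left subtree has 0 nodes { }, right has 1 {7}.
    Root 21: left subtree has 3 nodes {13, 16, 29}, right has 1 {11}.
      Root 16: left subtree has 1 node {13}, right has 1 {29}.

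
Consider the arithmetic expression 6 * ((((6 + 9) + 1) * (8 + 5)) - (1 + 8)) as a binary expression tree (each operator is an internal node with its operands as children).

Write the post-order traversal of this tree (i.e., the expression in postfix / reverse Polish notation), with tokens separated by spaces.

Post-order on an expression tree gives postfix notation: for each operator, emit left operand, right operand, then the operator.

6 6 9 + 1 + 8 5 + * 1 8 + - *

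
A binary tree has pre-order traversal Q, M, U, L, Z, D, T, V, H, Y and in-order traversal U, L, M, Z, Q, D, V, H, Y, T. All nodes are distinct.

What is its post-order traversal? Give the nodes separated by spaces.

L U Z M Y H V T D Q

The first element of pre-order is the root; it splits in-order into left and right subtrees.
Root Q: left subtree has 4 nodes {U, L, M, Z}, right has 5 {D, V, H, Y, T}.
  Root M: left subtree has 2 nodes {U, L}, right has 1 {Z}.
    Root U: left subtree has 0 nodes { }, right has 1 {L}.
  Root D: left subtree has 0 nodes { }, right has 4 {V, H, Y, T}.
    Root T: left subtree has 3 nodes {V, H, Y}, right has 0 { }.
      Root V: left subtree has 0 nodes { }, right has 2 {H, Y}.
        Root H: left subtree has 0 nodes { }, right has 1 {Y}.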